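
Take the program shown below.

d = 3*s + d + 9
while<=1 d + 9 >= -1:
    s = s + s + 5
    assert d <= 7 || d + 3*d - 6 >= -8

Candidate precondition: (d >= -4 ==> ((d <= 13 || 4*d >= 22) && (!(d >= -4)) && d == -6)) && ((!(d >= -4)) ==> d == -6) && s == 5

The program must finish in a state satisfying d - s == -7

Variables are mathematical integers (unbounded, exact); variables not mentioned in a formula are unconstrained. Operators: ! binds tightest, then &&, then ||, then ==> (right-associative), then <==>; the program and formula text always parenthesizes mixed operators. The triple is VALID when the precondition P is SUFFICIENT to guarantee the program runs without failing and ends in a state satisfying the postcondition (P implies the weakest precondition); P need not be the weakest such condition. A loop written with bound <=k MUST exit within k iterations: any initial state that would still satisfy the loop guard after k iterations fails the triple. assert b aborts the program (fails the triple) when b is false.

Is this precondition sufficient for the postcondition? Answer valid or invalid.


Working backward. After the program, the postcondition d - s == -7 must hold; in canonical form it is d == s - 7.
Before the loop (bound <=1), unroll the exhaustion recursion (WP_0 = exit-now case; WP_j = one more guarded iteration, up to j = 1):
  WP_0: (!(d >= -10)) && d == s - 7
  WP_1: (d >= -10 ==> ((d <= 7 || 4*d >= -2) && (!(d >= -10)) && d == 2*s - 2)) && ((!(d >= -10)) ==> d == s - 7)
So before the loop: (d >= -10 ==> ((d <= 7 || 4*d >= -2) && (!(d >= -10)) && d == 2*s - 2)) && ((!(d >= -10)) ==> d == s - 7)
Before d := 3*s + d + 9: (d + 3*s >= -19 ==> ((d + 3*s <= -2 || 4*d + 12*s >= -38) && (!(d + 3*s >= -19)) && d + s == -11)) && ((!(d + 3*s >= -19)) ==> d + 2*s == -16)
The weakest precondition is (d + 3*s >= -19 ==> ((d + 3*s <= -2 || 4*d + 12*s >= -38) && (!(d + 3*s >= -19)) && d + s == -11)) && ((!(d + 3*s >= -19)) ==> d + 2*s == -16).
Check whether (d >= -4 ==> ((d <= 13 || 4*d >= 22) && (!(d >= -4)) && d == -6)) && ((!(d >= -4)) ==> d == -6) && s == 5 implies it.
Countermodel: at the initial state d = -6, s = 5, the precondition holds but the weakest precondition fails.
Answer: invalid


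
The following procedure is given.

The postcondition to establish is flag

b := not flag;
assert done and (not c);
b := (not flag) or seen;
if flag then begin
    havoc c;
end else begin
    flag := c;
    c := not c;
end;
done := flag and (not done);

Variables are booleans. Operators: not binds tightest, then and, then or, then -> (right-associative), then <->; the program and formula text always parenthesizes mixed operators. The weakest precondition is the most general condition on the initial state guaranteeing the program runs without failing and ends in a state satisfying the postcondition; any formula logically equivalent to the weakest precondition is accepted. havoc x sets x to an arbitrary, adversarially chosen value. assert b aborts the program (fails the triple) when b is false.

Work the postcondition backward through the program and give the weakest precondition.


Working backward. After the program, flag must hold.
Before done := flag and (not done): flag
Then branch requires flag; else branch requires c.
Before the if: (not flag) -> c
Before b := (not flag) or seen: (not flag) -> c
Before assert done and (not c): done and (not c) and ((not flag) -> c)
Before b := not flag: done and (not c) and ((not flag) -> c)
Answer: WP = done and (not c) and ((not flag) -> c)


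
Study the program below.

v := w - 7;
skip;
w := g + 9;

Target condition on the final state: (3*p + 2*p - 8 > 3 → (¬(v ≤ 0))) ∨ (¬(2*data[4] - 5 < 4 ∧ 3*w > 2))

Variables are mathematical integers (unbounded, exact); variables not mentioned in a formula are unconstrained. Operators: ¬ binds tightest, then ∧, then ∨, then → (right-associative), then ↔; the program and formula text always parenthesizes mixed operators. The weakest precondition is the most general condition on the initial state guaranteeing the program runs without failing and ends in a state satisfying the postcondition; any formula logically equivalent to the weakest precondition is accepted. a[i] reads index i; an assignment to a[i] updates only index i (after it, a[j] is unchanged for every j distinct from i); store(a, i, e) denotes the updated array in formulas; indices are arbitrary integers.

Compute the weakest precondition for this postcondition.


Working backward. After the program, the postcondition (3*p + 2*p - 8 > 3 → (¬(v ≤ 0))) ∨ (¬(2*data[4] - 5 < 4 ∧ 3*w > 2)) must hold; in canonical form it is (5*p > 11 → (¬(v ≤ 0))) ∨ (¬(2*data[4] < 9 ∧ 3*w > 2)).
Before w := g + 9: (5*p > 11 → (¬(v ≤ 0))) ∨ (¬(2*data[4] < 9 ∧ 3*g > -25))
Before skip: (5*p > 11 → (¬(v ≤ 0))) ∨ (¬(2*data[4] < 9 ∧ 3*g > -25))
Before v := w - 7: (5*p > 11 → (¬(w ≤ 7))) ∨ (¬(2*data[4] < 9 ∧ 3*g > -25))
Answer: WP = (5*p > 11 → (¬(w ≤ 7))) ∨ (¬(2*data[4] < 9 ∧ 3*g > -25))


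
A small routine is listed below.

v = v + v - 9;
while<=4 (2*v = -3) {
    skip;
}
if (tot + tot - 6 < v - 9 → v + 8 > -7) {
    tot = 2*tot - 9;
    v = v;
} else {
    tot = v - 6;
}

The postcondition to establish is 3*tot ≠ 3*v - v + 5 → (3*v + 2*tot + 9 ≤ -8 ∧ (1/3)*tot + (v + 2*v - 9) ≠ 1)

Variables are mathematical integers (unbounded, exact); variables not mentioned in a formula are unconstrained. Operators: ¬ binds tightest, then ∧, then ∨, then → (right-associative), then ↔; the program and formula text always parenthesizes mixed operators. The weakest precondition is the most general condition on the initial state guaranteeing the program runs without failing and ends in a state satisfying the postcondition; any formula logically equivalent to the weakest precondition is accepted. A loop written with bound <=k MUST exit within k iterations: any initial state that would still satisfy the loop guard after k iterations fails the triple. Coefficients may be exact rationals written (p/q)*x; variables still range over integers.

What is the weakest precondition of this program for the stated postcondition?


Working backward. After the program, the postcondition 3*tot ≠ 3*v - v + 5 → (3*v + 2*tot + 9 ≤ -8 ∧ (1/3)*tot + (v + 2*v - 9) ≠ 1) must hold; in canonical form it is 3*tot ≠ 2*v + 5 → (2*tot + 3*v ≤ -17 ∧ (1/3)*tot + 3*v ≠ 10).
Then branch requires 6*tot ≠ 2*v + 32 → (4*tot + 3*v ≤ 1 ∧ (2/3)*tot + 3*v ≠ 13); else branch requires v ≠ 23 → (5*v ≤ -5 ∧ (10/3)*v ≠ 12).
Before the if: ((2*tot < v - 3 → v > -15) → (6*tot ≠ 2*v + 32 → (4*tot + 3*v ≤ 1 ∧ (2/3)*tot + 3*v ≠ 13))) ∧ ((¬(2*tot < v - 3 → v > -15)) → (v ≠ 23 → (5*v ≤ -5 ∧ (10/3)*v ≠ 12)))
Before the loop (bound <=4), unroll the exhaustion recursion (WP_0 = exit-now case; WP_j = one more guarded iteration, up to j = 4):
  WP_0: (¬(2*v = -3)) ∧ ((2*tot < v - 3 → v > -15) → (6*tot ≠ 2*v + 32 → (4*tot + 3*v ≤ 1 ∧ (2/3)*tot + 3*v ≠ 13))) ∧ ((¬(2*tot < v - 3 → v > -15)) → (v ≠ 23 → (5*v ≤ -5 ∧ (10/3)*v ≠ 12)))
  WP_1: (2*v = -3 → ((¬(2*v = -3)) ∧ ((2*tot < v - 3 → v > -15) → (6*tot ≠ 2*v + 32 → (4*tot + 3*v ≤ 1 ∧ (2/3)*tot + 3*v ≠ 13))) ∧ ((¬(2*tot < v - 3 → v > -15)) → (v ≠ 23 → (5*v ≤ -5 ∧ (10/3)*v ≠ 12))))) ∧ ((¬(2*v = -3)) → (((2*tot < v - 3 → v > -15) → (6*tot ≠ 2*v + 32 → (4*tot + 3*v ≤ 1 ∧ (2/3)*tot + 3*v ≠ 13))) ∧ ((¬(2*tot < v - 3 → v > -15)) → (v ≠ 23 → (5*v ≤ -5 ∧ (10/3)*v ≠ 12)))))
  WP_2: (2*v = -3 → ((2*v = -3 → ((¬(2*v = -3)) ∧ ((2*tot < v - 3 → v > -15) → (6*tot ≠ 2*v + 32 → (4*tot + 3*v ≤ 1 ∧ (2/3)*tot + 3*v ≠ 13))) ∧ ((¬(2*tot < v - 3 → v > -15)) → (v ≠ 23 → (5*v ≤ -5 ∧ (10/3)*v ≠ 12))))) ∧ ((¬(2*v = -3)) → (((2*tot < v - 3 → v > -15) → (6*tot ≠ 2*v + 32 → (4*tot + 3*v ≤ 1 ∧ (2/3)*tot + 3*v ≠ 13))) ∧ ((¬(2*tot < v - 3 → v > -15)) → (v ≠ 23 → (5*v ≤ -5 ∧ (10/3)*v ≠ 12))))))) ∧ ((¬(2*v = -3)) → (((2*tot < v - 3 → v > -15) → (6*tot ≠ 2*v + 32 → (4*tot + 3*v ≤ 1 ∧ (2/3)*tot + 3*v ≠ 13))) ∧ ((¬(2*tot < v - 3 → v > -15)) → (v ≠ 23 → (5*v ≤ -5 ∧ (10/3)*v ≠ 12)))))
  WP_3: (2*v = -3 → ((2*v = -3 → ((2*v = -3 → ((¬(2*v = -3)) ∧ ((2*tot < v - 3 → v > -15) → (6*tot ≠ 2*v + 32 → (4*tot + 3*v ≤ 1 ∧ (2/3)*tot + 3*v ≠ 13))) ∧ ((¬(2*tot < v - 3 → v > -15)) → (v ≠ 23 → (5*v ≤ -5 ∧ (10/3)*v ≠ 12))))) ∧ ((¬(2*v = -3)) → (((2*tot < v - 3 → v > -15) → (6*tot ≠ 2*v + 32 → (4*tot + 3*v ≤ 1 ∧ (2/3)*tot + 3*v ≠ 13))) ∧ ((¬(2*tot < v - 3 → v > -15)) → (v ≠ 23 → (5*v ≤ -5 ∧ (10/3)*v ≠ 12))))))) ∧ ((¬(2*v = -3)) → (((2*tot < v - 3 → v > -15) → (6*tot ≠ 2*v + 32 → (4*tot + 3*v ≤ 1 ∧ (2/3)*tot + 3*v ≠ 13))) ∧ ((¬(2*tot < v - 3 → v > -15)) → (v ≠ 23 → (5*v ≤ -5 ∧ (10/3)*v ≠ 12))))))) ∧ ((¬(2*v = -3)) → (((2*tot < v - 3 → v > -15) → (6*tot ≠ 2*v + 32 → (4*tot + 3*v ≤ 1 ∧ (2/3)*tot + 3*v ≠ 13))) ∧ ((¬(2*tot < v - 3 → v > -15)) → (v ≠ 23 → (5*v ≤ -5 ∧ (10/3)*v ≠ 12)))))
  WP_4: (2*v = -3 → ((2*v = -3 → ((2*v = -3 → ((2*v = -3 → ((¬(2*v = -3)) ∧ ((2*tot < v - 3 → v > -15) → (6*tot ≠ 2*v + 32 → (4*tot + 3*v ≤ 1 ∧ (2/3)*tot + 3*v ≠ 13))) ∧ ((¬(2*tot < v - 3 → v > -15)) → (v ≠ 23 → (5*v ≤ -5 ∧ (10/3)*v ≠ 12))))) ∧ ((¬(2*v = -3)) → (((2*tot < v - 3 → v > -15) → (6*tot ≠ 2*v + 32 → (4*tot + 3*v ≤ 1 ∧ (2/3)*tot + 3*v ≠ 13))) ∧ ((¬(2*tot < v - 3 → v > -15)) → (v ≠ 23 → (5*v ≤ -5 ∧ (10/3)*v ≠ 12))))))) ∧ ((¬(2*v = -3)) → (((2*tot < v - 3 → v > -15) → (6*tot ≠ 2*v + 32 → (4*tot + 3*v ≤ 1 ∧ (2/3)*tot + 3*v ≠ 13))) ∧ ((¬(2*tot < v - 3 → v > -15)) → (v ≠ 23 → (5*v ≤ -5 ∧ (10/3)*v ≠ 12))))))) ∧ ((¬(2*v = -3)) → (((2*tot < v - 3 → v > -15) → (6*tot ≠ 2*v + 32 → (4*tot + 3*v ≤ 1 ∧ (2/3)*tot + 3*v ≠ 13))) ∧ ((¬(2*tot < v - 3 → v > -15)) → (v ≠ 23 → (5*v ≤ -5 ∧ (10/3)*v ≠ 12))))))) ∧ ((¬(2*v = -3)) → (((2*tot < v - 3 → v > -15) → (6*tot ≠ 2*v + 32 → (4*tot + 3*v ≤ 1 ∧ (2/3)*tot + 3*v ≠ 13))) ∧ ((¬(2*tot < v - 3 → v > -15)) → (v ≠ 23 → (5*v ≤ -5 ∧ (10/3)*v ≠ 12)))))
So before the loop: (2*v = -3 → ((2*v = -3 → ((2*v = -3 → ((2*v = -3 → ((¬(2*v = -3)) ∧ ((2*tot < v - 3 → v > -15) → (6*tot ≠ 2*v + 32 → (4*tot + 3*v ≤ 1 ∧ (2/3)*tot + 3*v ≠ 13))) ∧ ((¬(2*tot < v - 3 → v > -15)) → (v ≠ 23 → (5*v ≤ -5 ∧ (10/3)*v ≠ 12))))) ∧ ((¬(2*v = -3)) → (((2*tot < v - 3 → v > -15) → (6*tot ≠ 2*v + 32 → (4*tot + 3*v ≤ 1 ∧ (2/3)*tot + 3*v ≠ 13))) ∧ ((¬(2*tot < v - 3 → v > -15)) → (v ≠ 23 → (5*v ≤ -5 ∧ (10/3)*v ≠ 12))))))) ∧ ((¬(2*v = -3)) → (((2*tot < v - 3 → v > -15) → (6*tot ≠ 2*v + 32 → (4*tot + 3*v ≤ 1 ∧ (2/3)*tot + 3*v ≠ 13))) ∧ ((¬(2*tot < v - 3 → v > -15)) → (v ≠ 23 → (5*v ≤ -5 ∧ (10/3)*v ≠ 12))))))) ∧ ((¬(2*v = -3)) → (((2*tot < v - 3 → v > -15) → (6*tot ≠ 2*v + 32 → (4*tot + 3*v ≤ 1 ∧ (2/3)*tot + 3*v ≠ 13))) ∧ ((¬(2*tot < v - 3 → v > -15)) → (v ≠ 23 → (5*v ≤ -5 ∧ (10/3)*v ≠ 12))))))) ∧ ((¬(2*v = -3)) → (((2*tot < v - 3 → v > -15) → (6*tot ≠ 2*v + 32 → (4*tot + 3*v ≤ 1 ∧ (2/3)*tot + 3*v ≠ 13))) ∧ ((¬(2*tot < v - 3 → v > -15)) → (v ≠ 23 → (5*v ≤ -5 ∧ (10/3)*v ≠ 12)))))
Before v := v + v - 9: (4*v = 15 → ((4*v = 15 → ((4*v = 15 → ((4*v = 15 → ((¬(4*v = 15)) ∧ ((2*tot < 2*v - 12 → 2*v > -6) → (6*tot ≠ 4*v + 14 → (4*tot + 6*v ≤ 28 ∧ (2/3)*tot + 6*v ≠ 40))) ∧ ((¬(2*tot < 2*v - 12 → 2*v > -6)) → (2*v ≠ 32 → (10*v ≤ 40 ∧ (20/3)*v ≠ 42))))) ∧ ((¬(4*v = 15)) → (((2*tot < 2*v - 12 → 2*v > -6) → (6*tot ≠ 4*v + 14 → (4*tot + 6*v ≤ 28 ∧ (2/3)*tot + 6*v ≠ 40))) ∧ ((¬(2*tot < 2*v - 12 → 2*v > -6)) → (2*v ≠ 32 → (10*v ≤ 40 ∧ (20/3)*v ≠ 42))))))) ∧ ((¬(4*v = 15)) → (((2*tot < 2*v - 12 → 2*v > -6) → (6*tot ≠ 4*v + 14 → (4*tot + 6*v ≤ 28 ∧ (2/3)*tot + 6*v ≠ 40))) ∧ ((¬(2*tot < 2*v - 12 → 2*v > -6)) → (2*v ≠ 32 → (10*v ≤ 40 ∧ (20/3)*v ≠ 42))))))) ∧ ((¬(4*v = 15)) → (((2*tot < 2*v - 12 → 2*v > -6) → (6*tot ≠ 4*v + 14 → (4*tot + 6*v ≤ 28 ∧ (2/3)*tot + 6*v ≠ 40))) ∧ ((¬(2*tot < 2*v - 12 → 2*v > -6)) → (2*v ≠ 32 → (10*v ≤ 40 ∧ (20/3)*v ≠ 42))))))) ∧ ((¬(4*v = 15)) → (((2*tot < 2*v - 12 → 2*v > -6) → (6*tot ≠ 4*v + 14 → (4*tot + 6*v ≤ 28 ∧ (2/3)*tot + 6*v ≠ 40))) ∧ ((¬(2*tot < 2*v - 12 → 2*v > -6)) → (2*v ≠ 32 → (10*v ≤ 40 ∧ (20/3)*v ≠ 42)))))
Answer: WP = (4*v = 15 → ((4*v = 15 → ((4*v = 15 → ((4*v = 15 → ((¬(4*v = 15)) ∧ ((2*tot < 2*v - 12 → 2*v > -6) → (6*tot ≠ 4*v + 14 → (4*tot + 6*v ≤ 28 ∧ (2/3)*tot + 6*v ≠ 40))) ∧ ((¬(2*tot < 2*v - 12 → 2*v > -6)) → (2*v ≠ 32 → (10*v ≤ 40 ∧ (20/3)*v ≠ 42))))) ∧ ((¬(4*v = 15)) → (((2*tot < 2*v - 12 → 2*v > -6) → (6*tot ≠ 4*v + 14 → (4*tot + 6*v ≤ 28 ∧ (2/3)*tot + 6*v ≠ 40))) ∧ ((¬(2*tot < 2*v - 12 → 2*v > -6)) → (2*v ≠ 32 → (10*v ≤ 40 ∧ (20/3)*v ≠ 42))))))) ∧ ((¬(4*v = 15)) → (((2*tot < 2*v - 12 → 2*v > -6) → (6*tot ≠ 4*v + 14 → (4*tot + 6*v ≤ 28 ∧ (2/3)*tot + 6*v ≠ 40))) ∧ ((¬(2*tot < 2*v - 12 → 2*v > -6)) → (2*v ≠ 32 → (10*v ≤ 40 ∧ (20/3)*v ≠ 42))))))) ∧ ((¬(4*v = 15)) → (((2*tot < 2*v - 12 → 2*v > -6) → (6*tot ≠ 4*v + 14 → (4*tot + 6*v ≤ 28 ∧ (2/3)*tot + 6*v ≠ 40))) ∧ ((¬(2*tot < 2*v - 12 → 2*v > -6)) → (2*v ≠ 32 → (10*v ≤ 40 ∧ (20/3)*v ≠ 42))))))) ∧ ((¬(4*v = 15)) → (((2*tot < 2*v - 12 → 2*v > -6) → (6*tot ≠ 4*v + 14 → (4*tot + 6*v ≤ 28 ∧ (2/3)*tot + 6*v ≠ 40))) ∧ ((¬(2*tot < 2*v - 12 → 2*v > -6)) → (2*v ≠ 32 → (10*v ≤ 40 ∧ (20/3)*v ≠ 42)))))


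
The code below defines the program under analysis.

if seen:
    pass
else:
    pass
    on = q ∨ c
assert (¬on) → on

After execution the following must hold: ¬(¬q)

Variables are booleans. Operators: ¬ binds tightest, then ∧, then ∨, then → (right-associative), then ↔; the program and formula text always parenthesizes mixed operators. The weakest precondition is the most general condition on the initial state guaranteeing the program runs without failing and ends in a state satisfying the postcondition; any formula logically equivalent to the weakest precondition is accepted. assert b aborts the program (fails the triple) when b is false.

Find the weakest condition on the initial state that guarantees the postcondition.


Working backward. After the program, the postcondition ¬(¬q) must hold; in canonical form it is q.
Before assert (¬on) → on: ((¬on) → on) ∧ q
Then branch requires ((¬on) → on) ∧ q; else branch requires ((¬(q ∨ c)) → (q ∨ c)) ∧ q.
Before the if: (seen → (((¬on) → on) ∧ q)) ∧ ((¬seen) → (((¬(q ∨ c)) → (q ∨ c)) ∧ q))
Answer: WP = (seen → (((¬on) → on) ∧ q)) ∧ ((¬seen) → (((¬(q ∨ c)) → (q ∨ c)) ∧ q))


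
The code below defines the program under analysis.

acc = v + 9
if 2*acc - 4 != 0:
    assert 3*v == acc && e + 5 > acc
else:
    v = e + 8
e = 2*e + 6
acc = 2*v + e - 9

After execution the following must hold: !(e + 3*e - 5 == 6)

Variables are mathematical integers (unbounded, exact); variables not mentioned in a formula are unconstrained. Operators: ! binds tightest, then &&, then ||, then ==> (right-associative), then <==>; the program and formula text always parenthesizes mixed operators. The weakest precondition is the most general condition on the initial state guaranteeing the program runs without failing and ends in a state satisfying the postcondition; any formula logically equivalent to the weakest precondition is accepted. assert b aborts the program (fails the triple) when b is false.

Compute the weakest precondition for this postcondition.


Working backward. After the program, the postcondition !(e + 3*e - 5 == 6) must hold; in canonical form it is !(4*e == 11).
Before acc := 2*v + e - 9: !(4*e == 11)
Before e := 2*e + 6: !(8*e == -13)
Then branch requires 3*v == acc && e > acc - 5 && (!(8*e == -13)); else branch requires !(8*e == -13).
Before the if: (2*acc != 4 ==> (3*v == acc && e > acc - 5 && (!(8*e == -13)))) && ((!(2*acc != 4)) ==> (!(8*e == -13)))
Before acc := v + 9: (2*v != -14 ==> (2*v == 9 && e > v + 4 && (!(8*e == -13)))) && ((!(2*v != -14)) ==> (!(8*e == -13)))
Answer: WP = (2*v != -14 ==> (2*v == 9 && e > v + 4 && (!(8*e == -13)))) && ((!(2*v != -14)) ==> (!(8*e == -13)))


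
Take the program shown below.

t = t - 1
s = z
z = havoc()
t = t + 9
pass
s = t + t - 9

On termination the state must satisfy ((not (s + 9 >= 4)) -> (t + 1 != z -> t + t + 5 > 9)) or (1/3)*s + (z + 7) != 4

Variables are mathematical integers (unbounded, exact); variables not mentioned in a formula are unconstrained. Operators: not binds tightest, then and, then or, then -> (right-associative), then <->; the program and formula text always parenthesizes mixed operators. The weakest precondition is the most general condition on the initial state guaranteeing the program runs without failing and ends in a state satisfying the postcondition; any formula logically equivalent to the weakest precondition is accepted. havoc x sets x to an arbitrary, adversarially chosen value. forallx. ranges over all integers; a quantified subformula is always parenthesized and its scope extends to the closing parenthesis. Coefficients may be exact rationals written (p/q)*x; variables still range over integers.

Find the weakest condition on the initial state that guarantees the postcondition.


Working backward. After the program, the postcondition ((not (s + 9 >= 4)) -> (t + 1 != z -> t + t + 5 > 9)) or (1/3)*s + (z + 7) != 4 must hold; in canonical form it is ((not (s >= -5)) -> (t != z - 1 -> 2*t > 4)) or (1/3)*s + z != -3.
Before s := t + t - 9: ((not (2*t >= 4)) -> (t != z - 1 -> 2*t > 4)) or (2/3)*t + z != 0
Before skip: ((not (2*t >= 4)) -> (t != z - 1 -> 2*t > 4)) or (2/3)*t + z != 0
Before t := t + 9: ((not (2*t >= -14)) -> (t != z - 10 -> 2*t > -14)) or (2/3)*t + z != -6
Before havoc z: forall z_1. (((not (2*t >= -14)) -> (t != z_1 - 10 -> 2*t > -14)) or (2/3)*t + z_1 != -6)
Before s := z: forall z_1. (((not (2*t >= -14)) -> (t != z_1 - 10 -> 2*t > -14)) or (2/3)*t + z_1 != -6)
Before t := t - 1: forall z_1. (((not (2*t >= -12)) -> (t != z_1 - 9 -> 2*t > -12)) or (2/3)*t + z_1 != -16/3)
Answer: WP = forall z_1. (((not (2*t >= -12)) -> (t != z_1 - 9 -> 2*t > -12)) or (2/3)*t + z_1 != -16/3)


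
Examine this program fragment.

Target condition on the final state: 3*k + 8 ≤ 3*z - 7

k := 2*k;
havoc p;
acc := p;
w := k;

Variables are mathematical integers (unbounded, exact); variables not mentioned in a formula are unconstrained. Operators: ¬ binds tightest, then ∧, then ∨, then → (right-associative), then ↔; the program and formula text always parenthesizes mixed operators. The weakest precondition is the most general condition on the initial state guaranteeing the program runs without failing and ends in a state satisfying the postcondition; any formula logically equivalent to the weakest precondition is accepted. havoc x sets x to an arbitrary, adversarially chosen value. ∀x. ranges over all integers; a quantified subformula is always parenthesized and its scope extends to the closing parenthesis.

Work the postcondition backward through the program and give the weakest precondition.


Working backward. After the program, the postcondition 3*k + 8 ≤ 3*z - 7 must hold; in canonical form it is 3*k ≤ 3*z - 15.
Before w := k: 3*k ≤ 3*z - 15
Before acc := p: 3*k ≤ 3*z - 15
Before havoc p: 3*k ≤ 3*z - 15
Before k := 2*k: 6*k ≤ 3*z - 15
Answer: WP = 6*k ≤ 3*z - 15


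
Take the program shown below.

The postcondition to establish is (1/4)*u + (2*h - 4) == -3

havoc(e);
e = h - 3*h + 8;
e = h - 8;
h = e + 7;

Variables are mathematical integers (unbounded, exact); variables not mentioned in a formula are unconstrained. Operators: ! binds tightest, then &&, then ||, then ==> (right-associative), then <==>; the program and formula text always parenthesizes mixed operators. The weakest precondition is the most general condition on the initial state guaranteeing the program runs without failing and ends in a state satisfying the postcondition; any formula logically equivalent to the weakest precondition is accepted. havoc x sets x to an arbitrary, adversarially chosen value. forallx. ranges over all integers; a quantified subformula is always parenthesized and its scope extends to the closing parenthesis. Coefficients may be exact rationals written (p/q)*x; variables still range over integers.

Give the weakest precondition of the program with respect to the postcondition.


Working backward. After the program, the postcondition (1/4)*u + (2*h - 4) == -3 must hold; in canonical form it is 2*h + (1/4)*u == 1.
Before h := e + 7: 2*e + (1/4)*u == -13
Before e := h - 8: 2*h + (1/4)*u == 3
Before e := h - 3*h + 8: 2*h + (1/4)*u == 3
Before havoc e: 2*h + (1/4)*u == 3
Answer: WP = 2*h + (1/4)*u == 3


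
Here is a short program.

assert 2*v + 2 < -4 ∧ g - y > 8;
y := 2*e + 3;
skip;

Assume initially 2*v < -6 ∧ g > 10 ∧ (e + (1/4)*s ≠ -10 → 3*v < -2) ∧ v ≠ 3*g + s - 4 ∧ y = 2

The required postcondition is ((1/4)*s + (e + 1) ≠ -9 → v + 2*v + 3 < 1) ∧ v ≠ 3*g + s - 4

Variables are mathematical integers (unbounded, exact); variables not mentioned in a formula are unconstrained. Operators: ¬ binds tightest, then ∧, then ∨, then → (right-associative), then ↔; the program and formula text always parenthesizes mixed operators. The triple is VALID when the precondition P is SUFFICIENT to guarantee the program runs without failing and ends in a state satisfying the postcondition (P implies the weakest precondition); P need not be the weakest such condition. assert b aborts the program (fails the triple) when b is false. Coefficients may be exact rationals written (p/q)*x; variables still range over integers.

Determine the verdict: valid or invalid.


Working backward. After the program, the postcondition ((1/4)*s + (e + 1) ≠ -9 → v + 2*v + 3 < 1) ∧ v ≠ 3*g + s - 4 must hold; in canonical form it is (e + (1/4)*s ≠ -10 → 3*v < -2) ∧ v ≠ 3*g + s - 4.
Before skip: (e + (1/4)*s ≠ -10 → 3*v < -2) ∧ v ≠ 3*g + s - 4
Before y := 2*e + 3: (e + (1/4)*s ≠ -10 → 3*v < -2) ∧ v ≠ 3*g + s - 4
Before assert 2*v + 2 < -4 ∧ g - y > 8: 2*v < -6 ∧ g > y + 8 ∧ (e + (1/4)*s ≠ -10 → 3*v < -2) ∧ v ≠ 3*g + s - 4
The weakest precondition is 2*v < -6 ∧ g > y + 8 ∧ (e + (1/4)*s ≠ -10 → 3*v < -2) ∧ v ≠ 3*g + s - 4.
Check whether 2*v < -6 ∧ g > 10 ∧ (e + (1/4)*s ≠ -10 → 3*v < -2) ∧ v ≠ 3*g + s - 4 ∧ y = 2 implies it.
Every state satisfying the precondition satisfies the weakest precondition: the implication holds.
Answer: valid


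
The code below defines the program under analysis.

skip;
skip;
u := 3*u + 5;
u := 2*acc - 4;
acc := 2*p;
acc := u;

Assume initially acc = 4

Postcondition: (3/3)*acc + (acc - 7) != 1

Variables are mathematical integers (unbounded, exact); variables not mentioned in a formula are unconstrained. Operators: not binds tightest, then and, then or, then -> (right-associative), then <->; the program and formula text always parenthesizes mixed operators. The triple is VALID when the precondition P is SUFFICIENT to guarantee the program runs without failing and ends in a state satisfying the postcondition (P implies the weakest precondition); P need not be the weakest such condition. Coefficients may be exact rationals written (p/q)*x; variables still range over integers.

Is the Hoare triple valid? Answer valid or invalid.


Working backward. After the program, the postcondition (3/3)*acc + (acc - 7) != 1 must hold; in canonical form it is 2*acc != 8.
Before acc := u: 2*u != 8
Before acc := 2*p: 2*u != 8
Before u := 2*acc - 4: 4*acc != 16
Before u := 3*u + 5: 4*acc != 16
Before skip: 4*acc != 16
Before skip: 4*acc != 16
The weakest precondition is 4*acc != 16.
Check whether acc = 4 implies it.
Countermodel: at the initial state acc = 4, the precondition holds but the weakest precondition fails.
Answer: invalid


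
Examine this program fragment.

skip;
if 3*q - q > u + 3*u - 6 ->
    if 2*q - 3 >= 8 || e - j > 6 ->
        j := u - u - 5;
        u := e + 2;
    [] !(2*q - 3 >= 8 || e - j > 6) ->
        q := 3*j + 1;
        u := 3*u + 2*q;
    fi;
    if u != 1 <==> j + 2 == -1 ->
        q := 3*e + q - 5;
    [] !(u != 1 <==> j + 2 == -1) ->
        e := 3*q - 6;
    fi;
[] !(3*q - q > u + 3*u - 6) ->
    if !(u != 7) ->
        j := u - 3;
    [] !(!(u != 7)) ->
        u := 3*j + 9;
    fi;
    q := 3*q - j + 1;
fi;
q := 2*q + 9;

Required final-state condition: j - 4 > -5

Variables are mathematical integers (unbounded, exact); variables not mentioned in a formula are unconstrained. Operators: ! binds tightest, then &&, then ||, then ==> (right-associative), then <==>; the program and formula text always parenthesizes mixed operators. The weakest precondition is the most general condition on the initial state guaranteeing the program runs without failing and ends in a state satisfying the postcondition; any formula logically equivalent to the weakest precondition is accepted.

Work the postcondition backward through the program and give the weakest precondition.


Working backward. After the program, the postcondition j - 4 > -5 must hold; in canonical form it is j > -1.
Before q := 2*q + 9: j > -1
Then branch requires (!(2*q >= 11 || e > j + 6)) && ((!(2*q >= 11 || e > j + 6)) ==> (((6*j + 3*u != -1 <==> j == -3) ==> j > -1) && ((!(6*j + 3*u != -1 <==> j == -3)) ==> j > -1))); else branch requires ((!(u != 7)) ==> u > 2) && (u != 7 ==> j > -1).
Before the if: (2*q > 4*u - 6 ==> ((!(2*q >= 11 || e > j + 6)) && ((!(2*q >= 11 || e > j + 6)) ==> (((6*j + 3*u != -1 <==> j == -3) ==> j > -1) && ((!(6*j + 3*u != -1 <==> j == -3)) ==> j > -1))))) && ((!(2*q > 4*u - 6)) ==> (((!(u != 7)) ==> u > 2) && (u != 7 ==> j > -1)))
Before skip: (2*q > 4*u - 6 ==> ((!(2*q >= 11 || e > j + 6)) && ((!(2*q >= 11 || e > j + 6)) ==> (((6*j + 3*u != -1 <==> j == -3) ==> j > -1) && ((!(6*j + 3*u != -1 <==> j == -3)) ==> j > -1))))) && ((!(2*q > 4*u - 6)) ==> (((!(u != 7)) ==> u > 2) && (u != 7 ==> j > -1)))
Answer: WP = (2*q > 4*u - 6 ==> ((!(2*q >= 11 || e > j + 6)) && ((!(2*q >= 11 || e > j + 6)) ==> (((6*j + 3*u != -1 <==> j == -3) ==> j > -1) && ((!(6*j + 3*u != -1 <==> j == -3)) ==> j > -1))))) && ((!(2*q > 4*u - 6)) ==> (((!(u != 7)) ==> u > 2) && (u != 7 ==> j > -1)))


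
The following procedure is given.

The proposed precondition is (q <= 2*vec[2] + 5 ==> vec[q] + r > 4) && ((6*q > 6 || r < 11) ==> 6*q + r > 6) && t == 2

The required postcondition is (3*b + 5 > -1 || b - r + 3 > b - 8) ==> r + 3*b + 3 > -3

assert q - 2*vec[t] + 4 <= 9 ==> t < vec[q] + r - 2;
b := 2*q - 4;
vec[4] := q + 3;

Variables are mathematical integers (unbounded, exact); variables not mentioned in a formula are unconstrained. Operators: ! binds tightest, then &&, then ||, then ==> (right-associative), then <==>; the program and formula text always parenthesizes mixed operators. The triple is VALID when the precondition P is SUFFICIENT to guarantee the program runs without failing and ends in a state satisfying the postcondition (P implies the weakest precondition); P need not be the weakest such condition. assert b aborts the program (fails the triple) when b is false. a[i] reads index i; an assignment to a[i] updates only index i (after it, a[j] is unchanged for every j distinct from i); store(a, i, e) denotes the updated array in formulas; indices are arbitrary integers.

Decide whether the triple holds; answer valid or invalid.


Working backward. After the program, the postcondition (3*b + 5 > -1 || b - r + 3 > b - 8) ==> r + 3*b + 3 > -3 must hold; in canonical form it is (3*b > -6 || r < 11) ==> 3*b + r > -6.
Before vec[4] := q + 3: (3*b > -6 || r < 11) ==> 3*b + r > -6
Before b := 2*q - 4: (6*q > 6 || r < 11) ==> 6*q + r > 6
Before assert q - 2*vec[t] + 4 <= 9 ==> t < vec[q] + r - 2: (q <= 2*vec[t] + 5 ==> t < vec[q] + r - 2) && ((6*q > 6 || r < 11) ==> 6*q + r > 6)
The weakest precondition is (q <= 2*vec[t] + 5 ==> t < vec[q] + r - 2) && ((6*q > 6 || r < 11) ==> 6*q + r > 6).
Check whether (q <= 2*vec[2] + 5 ==> vec[q] + r > 4) && ((6*q > 6 || r < 11) ==> 6*q + r > 6) && t == 2 implies it.
Every state satisfying the precondition satisfies the weakest precondition: the implication holds.
Answer: valid


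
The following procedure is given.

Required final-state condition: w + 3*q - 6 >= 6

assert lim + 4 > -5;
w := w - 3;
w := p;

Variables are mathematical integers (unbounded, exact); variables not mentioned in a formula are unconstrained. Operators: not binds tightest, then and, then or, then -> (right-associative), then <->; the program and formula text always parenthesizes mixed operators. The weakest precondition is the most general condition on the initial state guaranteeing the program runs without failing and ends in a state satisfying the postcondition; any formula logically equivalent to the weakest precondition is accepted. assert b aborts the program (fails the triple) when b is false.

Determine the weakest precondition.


Working backward. After the program, the postcondition w + 3*q - 6 >= 6 must hold; in canonical form it is 3*q + w >= 12.
Before w := p: p + 3*q >= 12
Before w := w - 3: p + 3*q >= 12
Before assert lim + 4 > -5: lim > -9 and p + 3*q >= 12
Answer: WP = lim > -9 and p + 3*q >= 12


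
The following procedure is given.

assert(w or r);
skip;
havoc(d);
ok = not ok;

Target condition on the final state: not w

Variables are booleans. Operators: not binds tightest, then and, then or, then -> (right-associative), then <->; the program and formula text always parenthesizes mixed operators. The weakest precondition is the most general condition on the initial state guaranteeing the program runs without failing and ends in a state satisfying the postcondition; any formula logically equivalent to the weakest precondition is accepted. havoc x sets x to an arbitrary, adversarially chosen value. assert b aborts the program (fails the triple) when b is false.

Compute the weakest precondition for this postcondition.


Working backward. After the program, not w must hold.
Before ok := not ok: not w
Before havoc d: not w
Before skip: not w
Before assert w or r: (w or r) and (not w)
Answer: WP = (w or r) and (not w)


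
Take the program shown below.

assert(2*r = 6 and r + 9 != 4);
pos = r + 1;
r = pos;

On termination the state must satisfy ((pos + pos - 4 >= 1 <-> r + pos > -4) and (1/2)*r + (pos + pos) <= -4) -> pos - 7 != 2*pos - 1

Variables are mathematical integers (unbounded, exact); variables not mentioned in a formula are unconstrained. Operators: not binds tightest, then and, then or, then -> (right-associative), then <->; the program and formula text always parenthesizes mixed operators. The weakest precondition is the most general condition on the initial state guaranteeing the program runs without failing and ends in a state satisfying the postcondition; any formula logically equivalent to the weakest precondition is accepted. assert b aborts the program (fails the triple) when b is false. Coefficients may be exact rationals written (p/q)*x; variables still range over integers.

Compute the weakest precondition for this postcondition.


Working backward. After the program, the postcondition ((pos + pos - 4 >= 1 <-> r + pos > -4) and (1/2)*r + (pos + pos) <= -4) -> pos - 7 != 2*pos - 1 must hold; in canonical form it is ((2*pos >= 5 <-> pos + r > -4) and 2*pos + (1/2)*r <= -4) -> pos != -6.
Before r := pos: ((2*pos >= 5 <-> 2*pos > -4) and (5/2)*pos <= -4) -> pos != -6
Before pos := r + 1: ((2*r >= 3 <-> 2*r > -6) and (5/2)*r <= -13/2) -> r != -7
Before assert 2*r = 6 and r + 9 != 4: 2*r = 6 and r != -5 and (((2*r >= 3 <-> 2*r > -6) and (5/2)*r <= -13/2) -> r != -7)
Answer: WP = 2*r = 6 and r != -5 and (((2*r >= 3 <-> 2*r > -6) and (5/2)*r <= -13/2) -> r != -7)


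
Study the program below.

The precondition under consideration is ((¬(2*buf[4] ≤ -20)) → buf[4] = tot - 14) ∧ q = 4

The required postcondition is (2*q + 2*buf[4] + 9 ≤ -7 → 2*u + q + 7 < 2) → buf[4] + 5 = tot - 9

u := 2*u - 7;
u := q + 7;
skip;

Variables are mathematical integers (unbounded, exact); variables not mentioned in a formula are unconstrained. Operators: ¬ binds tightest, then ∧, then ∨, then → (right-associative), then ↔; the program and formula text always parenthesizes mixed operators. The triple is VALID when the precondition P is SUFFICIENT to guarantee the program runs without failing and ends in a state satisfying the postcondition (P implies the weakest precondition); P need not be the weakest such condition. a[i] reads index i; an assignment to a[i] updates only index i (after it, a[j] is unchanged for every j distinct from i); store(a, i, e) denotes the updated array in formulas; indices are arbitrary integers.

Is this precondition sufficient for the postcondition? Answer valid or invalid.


Working backward. After the program, the postcondition (2*q + 2*buf[4] + 9 ≤ -7 → 2*u + q + 7 < 2) → buf[4] + 5 = tot - 9 must hold; in canonical form it is (2*buf[4] + 2*q ≤ -16 → q + 2*u < -5) → buf[4] = tot - 14.
Before skip: (2*buf[4] + 2*q ≤ -16 → q + 2*u < -5) → buf[4] = tot - 14
Before u := q + 7: (2*buf[4] + 2*q ≤ -16 → 3*q < -19) → buf[4] = tot - 14
Before u := 2*u - 7: (2*buf[4] + 2*q ≤ -16 → 3*q < -19) → buf[4] = tot - 14
The weakest precondition is (2*buf[4] + 2*q ≤ -16 → 3*q < -19) → buf[4] = tot - 14.
Check whether ((¬(2*buf[4] ≤ -20)) → buf[4] = tot - 14) ∧ q = 4 implies it.
Countermodel: at the initial state buf = {[4] = -10, elsewhere -10}, q = 4, tot = 5, the precondition holds but the weakest precondition fails.
Answer: invalid


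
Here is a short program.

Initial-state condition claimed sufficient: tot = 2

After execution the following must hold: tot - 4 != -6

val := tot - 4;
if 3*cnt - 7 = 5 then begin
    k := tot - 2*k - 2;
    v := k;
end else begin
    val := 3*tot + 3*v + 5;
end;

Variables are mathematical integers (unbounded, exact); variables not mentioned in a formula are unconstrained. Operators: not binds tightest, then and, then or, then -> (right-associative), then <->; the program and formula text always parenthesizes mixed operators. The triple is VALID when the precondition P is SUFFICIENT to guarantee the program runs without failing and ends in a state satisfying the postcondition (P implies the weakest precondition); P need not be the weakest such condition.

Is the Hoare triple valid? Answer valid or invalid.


Working backward. After the program, the postcondition tot - 4 != -6 must hold; in canonical form it is tot != -2.
Then branch requires tot != -2; else branch requires tot != -2.
Before the if: (3*cnt = 12 -> tot != -2) and ((not (3*cnt = 12)) -> tot != -2)
Before val := tot - 4: (3*cnt = 12 -> tot != -2) and ((not (3*cnt = 12)) -> tot != -2)
The weakest precondition is (3*cnt = 12 -> tot != -2) and ((not (3*cnt = 12)) -> tot != -2).
Check whether tot = 2 implies it.
Every state satisfying the precondition satisfies the weakest precondition: the implication holds.
Answer: valid


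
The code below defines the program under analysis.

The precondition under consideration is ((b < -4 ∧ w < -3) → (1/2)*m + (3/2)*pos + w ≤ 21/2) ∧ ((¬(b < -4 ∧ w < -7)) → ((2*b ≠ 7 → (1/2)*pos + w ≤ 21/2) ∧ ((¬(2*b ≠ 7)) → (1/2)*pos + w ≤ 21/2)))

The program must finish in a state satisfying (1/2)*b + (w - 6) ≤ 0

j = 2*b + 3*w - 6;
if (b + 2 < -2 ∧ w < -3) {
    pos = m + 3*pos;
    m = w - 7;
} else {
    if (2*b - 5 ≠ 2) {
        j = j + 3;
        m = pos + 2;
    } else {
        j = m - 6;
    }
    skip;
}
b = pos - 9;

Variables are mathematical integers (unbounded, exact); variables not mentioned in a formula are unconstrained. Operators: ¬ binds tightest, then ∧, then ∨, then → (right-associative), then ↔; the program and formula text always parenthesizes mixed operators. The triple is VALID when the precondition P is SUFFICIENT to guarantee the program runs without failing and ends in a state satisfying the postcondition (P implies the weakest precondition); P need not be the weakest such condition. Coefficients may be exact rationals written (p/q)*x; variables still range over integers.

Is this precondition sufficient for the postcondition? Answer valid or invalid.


Working backward. After the program, the postcondition (1/2)*b + (w - 6) ≤ 0 must hold; in canonical form it is (1/2)*b + w ≤ 6.
Before b := pos - 9: (1/2)*pos + w ≤ 21/2
Then branch requires (1/2)*m + (3/2)*pos + w ≤ 21/2; else branch requires (2*b ≠ 7 → (1/2)*pos + w ≤ 21/2) ∧ ((¬(2*b ≠ 7)) → (1/2)*pos + w ≤ 21/2).
Before the if: ((b < -4 ∧ w < -3) → (1/2)*m + (3/2)*pos + w ≤ 21/2) ∧ ((¬(b < -4 ∧ w < -3)) → ((2*b ≠ 7 → (1/2)*pos + w ≤ 21/2) ∧ ((¬(2*b ≠ 7)) → (1/2)*pos + w ≤ 21/2)))
Before j := 2*b + 3*w - 6: ((b < -4 ∧ w < -3) → (1/2)*m + (3/2)*pos + w ≤ 21/2) ∧ ((¬(b < -4 ∧ w < -3)) → ((2*b ≠ 7 → (1/2)*pos + w ≤ 21/2) ∧ ((¬(2*b ≠ 7)) → (1/2)*pos + w ≤ 21/2)))
The weakest precondition is ((b < -4 ∧ w < -3) → (1/2)*m + (3/2)*pos + w ≤ 21/2) ∧ ((¬(b < -4 ∧ w < -3)) → ((2*b ≠ 7 → (1/2)*pos + w ≤ 21/2) ∧ ((¬(2*b ≠ 7)) → (1/2)*pos + w ≤ 21/2))).
Check whether ((b < -4 ∧ w < -3) → (1/2)*m + (3/2)*pos + w ≤ 21/2) ∧ ((¬(b < -4 ∧ w < -7)) → ((2*b ≠ 7 → (1/2)*pos + w ≤ 21/2) ∧ ((¬(2*b ≠ 7)) → (1/2)*pos + w ≤ 21/2))) implies it.
Every state satisfying the precondition satisfies the weakest precondition: the implication holds.
Answer: valid


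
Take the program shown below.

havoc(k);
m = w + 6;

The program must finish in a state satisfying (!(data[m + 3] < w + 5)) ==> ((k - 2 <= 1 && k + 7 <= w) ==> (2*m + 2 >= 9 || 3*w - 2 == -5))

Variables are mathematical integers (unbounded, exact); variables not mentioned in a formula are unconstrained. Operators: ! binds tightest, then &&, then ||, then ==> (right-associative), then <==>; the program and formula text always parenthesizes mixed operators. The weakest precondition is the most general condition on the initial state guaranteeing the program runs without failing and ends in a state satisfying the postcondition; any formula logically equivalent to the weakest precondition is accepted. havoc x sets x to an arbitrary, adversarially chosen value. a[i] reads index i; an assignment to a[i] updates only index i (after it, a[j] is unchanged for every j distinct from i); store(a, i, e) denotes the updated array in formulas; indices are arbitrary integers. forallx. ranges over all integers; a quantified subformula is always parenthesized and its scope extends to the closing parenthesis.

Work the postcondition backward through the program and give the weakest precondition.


Working backward. After the program, the postcondition (!(data[m + 3] < w + 5)) ==> ((k - 2 <= 1 && k + 7 <= w) ==> (2*m + 2 >= 9 || 3*w - 2 == -5)) must hold; in canonical form it is (!(data[m + 3] < w + 5)) ==> ((k <= 3 && k <= w - 7) ==> (2*m >= 7 || 3*w == -3)).
Before m := w + 6: (!(data[w + 9] < w + 5)) ==> ((k <= 3 && k <= w - 7) ==> (2*w >= -5 || 3*w == -3))
Before havoc k: forall k_1. ((!(data[w + 9] < w + 5)) ==> ((k_1 <= 3 && k_1 <= w - 7) ==> (2*w >= -5 || 3*w == -3)))
Answer: WP = forall k_1. ((!(data[w + 9] < w + 5)) ==> ((k_1 <= 3 && k_1 <= w - 7) ==> (2*w >= -5 || 3*w == -3)))


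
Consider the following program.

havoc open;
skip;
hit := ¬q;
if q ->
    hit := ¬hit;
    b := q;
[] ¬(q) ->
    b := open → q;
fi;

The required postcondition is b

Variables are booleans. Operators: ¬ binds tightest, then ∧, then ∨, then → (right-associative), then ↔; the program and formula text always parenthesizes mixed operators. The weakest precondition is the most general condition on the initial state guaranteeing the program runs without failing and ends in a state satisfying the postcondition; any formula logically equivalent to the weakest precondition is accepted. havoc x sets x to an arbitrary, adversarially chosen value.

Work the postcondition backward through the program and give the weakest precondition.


Working backward. After the program, b must hold.
Then branch requires q; else branch requires open → q.
Before the if: (¬q) → (open → q)
Before hit := ¬q: (¬q) → (open → q)
Before skip: (¬q) → (open → q)
Before havoc open: (¬q) → q
Answer: WP = (¬q) → q
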